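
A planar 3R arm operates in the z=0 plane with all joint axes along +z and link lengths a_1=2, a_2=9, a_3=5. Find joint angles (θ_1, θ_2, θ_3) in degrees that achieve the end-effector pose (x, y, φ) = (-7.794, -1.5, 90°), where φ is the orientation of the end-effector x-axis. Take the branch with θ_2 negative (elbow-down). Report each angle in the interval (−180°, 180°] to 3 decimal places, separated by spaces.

-89.993 -60.007 -120.000

wrist centre = target − a_3·(cos φ, sin φ) = (-7.7940, -6.5000)
cos θ_2 = (102.9964−2²−9²)/(2·2·9) = 0.4999; θ_2 = -60.0065° (elbow-down)
β = atan2(-6.5000,-7.7940) = -140.1727°; ψ = atan2(-7.7947,6.4991) = -50.1793°
θ_1 = β − ψ = -89.9935°
θ_3 = φ − θ_1 − θ_2 = -120.0000° (wrapped to (-180°,180°])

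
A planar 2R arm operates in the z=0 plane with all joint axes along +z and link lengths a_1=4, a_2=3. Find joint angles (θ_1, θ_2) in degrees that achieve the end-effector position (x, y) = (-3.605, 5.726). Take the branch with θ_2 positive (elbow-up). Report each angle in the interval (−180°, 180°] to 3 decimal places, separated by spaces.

cos θ_2 = (45.7831−4²−3²)/(2·4·3) = 0.8660; θ_2 = 30.0072° (elbow-up)
β = atan2(5.7260,-3.6050) = 122.1939°; ψ = atan2(1.5003,6.5979) = 12.8109°
θ_1 = β − ψ = 109.3829°

109.383 30.007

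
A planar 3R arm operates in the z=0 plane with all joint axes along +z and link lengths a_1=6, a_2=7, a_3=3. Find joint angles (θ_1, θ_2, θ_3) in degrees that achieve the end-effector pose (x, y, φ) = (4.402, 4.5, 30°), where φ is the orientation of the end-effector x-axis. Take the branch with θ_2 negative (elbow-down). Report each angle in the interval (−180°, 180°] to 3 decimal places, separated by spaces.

wrist centre = target − a_3·(cos φ, sin φ) = (1.8039, 3.0000)
cos θ_2 = (12.2541−6²−7²)/(2·6·7) = -0.8660; θ_2 = -149.9996° (elbow-down)
β = atan2(3.0000,1.8039) = 58.9812°; ψ = atan2(-3.5000,-0.0622) = -91.0174°
θ_1 = β − ψ = 149.9985°
θ_3 = φ − θ_1 − θ_2 = 30.0011° (wrapped to (-180°,180°])

149.999 -150.000 30.001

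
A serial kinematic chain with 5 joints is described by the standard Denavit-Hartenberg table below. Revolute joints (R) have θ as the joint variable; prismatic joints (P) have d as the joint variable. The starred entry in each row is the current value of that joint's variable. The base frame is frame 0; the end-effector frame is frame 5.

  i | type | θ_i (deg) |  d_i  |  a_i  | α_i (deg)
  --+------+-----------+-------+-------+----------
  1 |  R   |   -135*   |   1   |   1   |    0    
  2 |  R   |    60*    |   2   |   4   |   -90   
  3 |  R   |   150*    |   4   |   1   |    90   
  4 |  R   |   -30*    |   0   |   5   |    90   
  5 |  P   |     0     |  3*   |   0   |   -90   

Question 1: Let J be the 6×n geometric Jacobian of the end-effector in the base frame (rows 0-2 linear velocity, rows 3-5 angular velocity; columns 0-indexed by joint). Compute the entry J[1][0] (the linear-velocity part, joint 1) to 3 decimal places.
axis z_0 = ẑ; lever o_n−o_0 = (-1.5910,-1.6510,1.0849)
cross product → J_v[:, 0] = (1.6510,-1.5910,0.0000)
J_ω[:, 0] = z_0
entry J[1][0] = -1.5910

-1.591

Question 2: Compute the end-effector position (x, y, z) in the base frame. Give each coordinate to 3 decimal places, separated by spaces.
-1.591 -1.651 1.085

after link 1: o_1 = (-0.7071, -0.7071, 1.0000)
after link 2: o_2 = (0.3282, -4.5708, 3.0000)
after link 3: o_3 = (3.9677, -2.6990, 2.5000)
after link 4: o_4 = (0.5823, 0.2762, 0.3349)
after link 5: o_5 = (-1.5910, -1.6510, 1.0849)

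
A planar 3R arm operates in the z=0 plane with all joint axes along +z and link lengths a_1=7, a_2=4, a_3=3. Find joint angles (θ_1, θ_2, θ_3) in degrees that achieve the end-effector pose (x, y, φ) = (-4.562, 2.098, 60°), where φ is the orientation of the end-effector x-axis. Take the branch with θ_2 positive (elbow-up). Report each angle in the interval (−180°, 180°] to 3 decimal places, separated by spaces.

150.001 120.002 149.997

wrist centre = target − a_3·(cos φ, sin φ) = (-6.0620, -0.5001)
cos θ_2 = (36.9979−7²−4²)/(2·7·4) = -0.5000; θ_2 = 120.0025° (elbow-up)
β = atan2(-0.5001,-6.0620) = -175.2841°; ψ = atan2(3.4640,4.9999) = 34.7151°
θ_1 = β − ψ = -209.9993°
θ_3 = φ − θ_1 − θ_2 = 149.9968° (wrapped to (-180°,180°])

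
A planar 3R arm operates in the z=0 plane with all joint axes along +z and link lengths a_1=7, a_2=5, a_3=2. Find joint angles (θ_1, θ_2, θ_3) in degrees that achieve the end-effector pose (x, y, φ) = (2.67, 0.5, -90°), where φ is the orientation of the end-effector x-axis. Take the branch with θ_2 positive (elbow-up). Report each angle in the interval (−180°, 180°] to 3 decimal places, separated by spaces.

wrist centre = target − a_3·(cos φ, sin φ) = (2.6700, 2.5000)
cos θ_2 = (13.3789−7²−5²)/(2·7·5) = -0.8660; θ_2 = 149.9989° (elbow-up)
β = atan2(2.5000,2.6700) = 43.1167°; ψ = atan2(2.5001,2.6699) = 43.1185°
θ_1 = β − ψ = -0.0018°
θ_3 = φ − θ_1 − θ_2 = 120.0029° (wrapped to (-180°,180°])

-0.002 149.999 120.003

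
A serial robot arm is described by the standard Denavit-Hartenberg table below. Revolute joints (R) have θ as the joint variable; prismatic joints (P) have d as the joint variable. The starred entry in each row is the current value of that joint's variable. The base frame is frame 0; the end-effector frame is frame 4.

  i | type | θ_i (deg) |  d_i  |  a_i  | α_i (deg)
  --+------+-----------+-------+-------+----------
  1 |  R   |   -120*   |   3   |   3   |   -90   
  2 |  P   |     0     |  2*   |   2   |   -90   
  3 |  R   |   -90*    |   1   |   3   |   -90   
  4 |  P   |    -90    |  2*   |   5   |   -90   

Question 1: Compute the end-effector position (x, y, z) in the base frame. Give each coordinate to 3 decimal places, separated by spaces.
after link 1: o_1 = (-1.5000, -2.5981, 3.0000)
after link 2: o_2 = (-0.7679, -5.3301, 3.0000)
after link 3: o_3 = (1.8301, -6.8301, 2.0000)
after link 4: o_4 = (0.8301, -8.5622, -3.0000)

0.830 -8.562 -3.000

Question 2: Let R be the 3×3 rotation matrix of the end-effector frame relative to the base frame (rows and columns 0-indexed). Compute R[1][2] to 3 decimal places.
-0.500

End-effector z-axis (col 2 of R) = (0.8660,-0.5000,0.0000)
R[1][2] = -0.5000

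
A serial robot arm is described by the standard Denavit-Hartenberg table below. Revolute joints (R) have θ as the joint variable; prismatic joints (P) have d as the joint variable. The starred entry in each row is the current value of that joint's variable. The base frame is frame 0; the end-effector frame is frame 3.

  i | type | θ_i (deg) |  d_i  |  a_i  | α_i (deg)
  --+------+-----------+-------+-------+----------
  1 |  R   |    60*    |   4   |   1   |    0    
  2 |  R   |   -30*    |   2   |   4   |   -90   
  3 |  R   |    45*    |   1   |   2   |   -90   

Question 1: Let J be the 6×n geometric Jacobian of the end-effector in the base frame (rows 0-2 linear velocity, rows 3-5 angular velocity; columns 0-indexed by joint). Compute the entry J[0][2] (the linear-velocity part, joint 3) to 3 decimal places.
axis z_2 = (-0.5000,0.8660,0.0000); lever o_n−o_2 = (0.7247,1.5731,-1.4142)
cross product → J_v[:, 2] = (-1.2247,-0.7071,-1.4142)
J_ω[:, 2] = z_2
entry J[0][2] = -1.2247

-1.225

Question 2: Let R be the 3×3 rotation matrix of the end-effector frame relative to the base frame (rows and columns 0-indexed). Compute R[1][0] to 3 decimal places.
0.354

End-effector x-axis (col 0 of R) = (0.6124,0.3536,-0.7071)
R[1][0] = 0.3536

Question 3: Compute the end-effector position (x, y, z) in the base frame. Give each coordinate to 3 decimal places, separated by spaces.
4.689 4.439 4.586

after link 1: o_1 = (0.5000, 0.8660, 4.0000)
after link 2: o_2 = (3.9641, 2.8660, 6.0000)
after link 3: o_3 = (4.6888, 4.4392, 4.5858)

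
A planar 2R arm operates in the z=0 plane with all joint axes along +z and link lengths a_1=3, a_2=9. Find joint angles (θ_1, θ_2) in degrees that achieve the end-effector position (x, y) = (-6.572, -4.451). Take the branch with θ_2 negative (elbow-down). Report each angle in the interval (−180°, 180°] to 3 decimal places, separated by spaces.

-45.002 -119.997

cos θ_2 = (63.0026−3²−9²)/(2·3·9) = -0.5000; θ_2 = -119.9968° (elbow-down)
β = atan2(-4.4510,-6.5720) = -145.8915°; ψ = atan2(-7.7945,-1.4996) = -100.8900°
θ_1 = β − ψ = -45.0015°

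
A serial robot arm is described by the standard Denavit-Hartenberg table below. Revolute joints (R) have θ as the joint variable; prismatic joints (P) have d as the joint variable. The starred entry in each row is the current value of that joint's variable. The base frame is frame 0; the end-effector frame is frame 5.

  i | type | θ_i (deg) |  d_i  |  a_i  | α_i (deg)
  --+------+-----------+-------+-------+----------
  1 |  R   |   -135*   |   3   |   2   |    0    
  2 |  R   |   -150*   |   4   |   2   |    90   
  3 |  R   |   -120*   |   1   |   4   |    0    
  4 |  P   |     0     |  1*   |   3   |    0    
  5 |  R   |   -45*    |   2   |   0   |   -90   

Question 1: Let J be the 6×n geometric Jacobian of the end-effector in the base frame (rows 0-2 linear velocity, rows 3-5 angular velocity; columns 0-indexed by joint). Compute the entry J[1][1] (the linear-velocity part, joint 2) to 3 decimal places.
3.475

axis z_1 = (0.0000,0.0000,1.0000); lever o_n−o_1 = (3.4755,-2.4842,-2.0622)
cross product → J_v[:, 1] = (2.4842,3.4755,-0.0000)
J_ω[:, 1] = z_1
entry J[1][1] = 3.4755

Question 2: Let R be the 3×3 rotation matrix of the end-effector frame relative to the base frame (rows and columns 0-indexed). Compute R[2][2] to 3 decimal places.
End-effector z-axis (col 2 of R) = (0.0670,0.2500,-0.9659)
R[2][2] = -0.9659

-0.966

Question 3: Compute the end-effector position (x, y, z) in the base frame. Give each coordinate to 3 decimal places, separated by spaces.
after link 1: o_1 = (-1.4142, -1.4142, 3.0000)
after link 2: o_2 = (-0.8966, 0.5176, 7.0000)
after link 3: o_3 = (-0.4483, -1.6730, 3.5359)
after link 4: o_4 = (0.1294, -3.3807, 0.9378)
after link 5: o_5 = (2.0613, -3.8984, 0.9378)

2.061 -3.898 0.938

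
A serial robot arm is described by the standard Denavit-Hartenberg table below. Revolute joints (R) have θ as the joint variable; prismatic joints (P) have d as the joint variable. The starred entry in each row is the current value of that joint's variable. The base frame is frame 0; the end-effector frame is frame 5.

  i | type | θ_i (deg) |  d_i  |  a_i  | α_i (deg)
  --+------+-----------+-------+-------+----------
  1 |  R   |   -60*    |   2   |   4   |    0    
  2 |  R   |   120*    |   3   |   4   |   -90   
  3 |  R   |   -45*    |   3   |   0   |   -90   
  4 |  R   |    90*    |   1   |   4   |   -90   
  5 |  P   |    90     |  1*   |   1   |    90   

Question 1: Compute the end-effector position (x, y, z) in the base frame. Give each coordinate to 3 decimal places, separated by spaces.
after link 1: o_1 = (2.0000, -3.4641, 2.0000)
after link 2: o_2 = (4.0000, 0.0000, 5.0000)
after link 3: o_3 = (1.4019, 1.5000, 5.0000)
after link 4: o_4 = (5.2196, 0.1124, 4.2929)
after link 5: o_5 = (4.5125, -1.1124, 4.2929)

4.512 -1.112 4.293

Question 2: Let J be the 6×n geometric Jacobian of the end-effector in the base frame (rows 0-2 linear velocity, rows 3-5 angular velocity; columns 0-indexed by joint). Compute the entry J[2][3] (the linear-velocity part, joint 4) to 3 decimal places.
axis z_3 = (0.3536,0.6124,-0.7071); lever o_n−o_3 = (3.1105,-2.6124,-0.7071)
cross product → J_v[:, 3] = (-2.2802,-1.9495,-2.8284)
J_ω[:, 3] = z_3
entry J[2][3] = -2.8284

-2.828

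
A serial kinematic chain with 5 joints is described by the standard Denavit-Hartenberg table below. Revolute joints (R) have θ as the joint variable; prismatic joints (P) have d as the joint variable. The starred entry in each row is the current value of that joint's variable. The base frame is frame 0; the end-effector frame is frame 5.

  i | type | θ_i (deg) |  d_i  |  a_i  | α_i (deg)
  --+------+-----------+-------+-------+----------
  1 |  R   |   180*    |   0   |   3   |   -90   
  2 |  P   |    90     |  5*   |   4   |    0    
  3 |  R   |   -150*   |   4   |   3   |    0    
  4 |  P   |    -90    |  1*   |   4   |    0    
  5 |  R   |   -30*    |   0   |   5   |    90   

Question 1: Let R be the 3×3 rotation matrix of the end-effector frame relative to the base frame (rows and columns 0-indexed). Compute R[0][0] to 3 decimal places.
1.000

End-effector x-axis (col 0 of R) = (1.0000,-0.0000,0.0000)
R[0][0] = 1.0000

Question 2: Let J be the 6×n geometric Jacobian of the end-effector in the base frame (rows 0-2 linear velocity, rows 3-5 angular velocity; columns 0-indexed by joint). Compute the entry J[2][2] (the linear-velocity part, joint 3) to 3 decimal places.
axis z_2 = (-0.0000,-1.0000,0.0000); lever o_n−o_2 = (6.9641,-5.0000,4.5981)
cross product → J_v[:, 2] = (-4.5981,0.0000,6.9641)
J_ω[:, 2] = z_2
entry J[2][2] = 6.9641

6.964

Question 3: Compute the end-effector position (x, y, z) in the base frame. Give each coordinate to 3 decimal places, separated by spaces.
3.964 -10.000 0.598

after link 1: o_1 = (-3.0000, 0.0000, 0.0000)
after link 2: o_2 = (-3.0000, -5.0000, -4.0000)
after link 3: o_3 = (-4.5000, -9.0000, -1.4019)
after link 4: o_4 = (-1.0359, -10.0000, 0.5981)
after link 5: o_5 = (3.9641, -10.0000, 0.5981)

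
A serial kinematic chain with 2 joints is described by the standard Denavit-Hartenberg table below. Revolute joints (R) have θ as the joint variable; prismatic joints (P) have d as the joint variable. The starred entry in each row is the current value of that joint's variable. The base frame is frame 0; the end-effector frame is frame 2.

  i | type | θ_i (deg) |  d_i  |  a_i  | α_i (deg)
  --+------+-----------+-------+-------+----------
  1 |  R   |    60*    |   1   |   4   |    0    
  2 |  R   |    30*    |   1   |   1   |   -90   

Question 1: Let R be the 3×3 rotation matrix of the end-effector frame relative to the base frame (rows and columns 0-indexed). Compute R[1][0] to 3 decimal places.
1.000

End-effector x-axis (col 0 of R) = (0.0000,1.0000,0.0000)
R[1][0] = 1.0000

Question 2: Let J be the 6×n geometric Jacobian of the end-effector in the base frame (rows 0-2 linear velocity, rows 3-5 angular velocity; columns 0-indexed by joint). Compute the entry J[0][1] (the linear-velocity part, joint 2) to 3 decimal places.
axis z_1 = (0.0000,0.0000,1.0000); lever o_n−o_1 = (0.0000,1.0000,1.0000)
cross product → J_v[:, 1] = (-1.0000,0.0000,0.0000)
J_ω[:, 1] = z_1
entry J[0][1] = -1.0000

-1.000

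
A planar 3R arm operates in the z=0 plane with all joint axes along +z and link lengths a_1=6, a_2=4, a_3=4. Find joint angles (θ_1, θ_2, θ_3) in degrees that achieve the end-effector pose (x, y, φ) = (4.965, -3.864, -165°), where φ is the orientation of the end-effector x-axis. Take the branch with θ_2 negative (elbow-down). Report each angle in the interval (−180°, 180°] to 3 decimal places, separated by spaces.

wrist centre = target − a_3·(cos φ, sin φ) = (8.8287, -2.8287)
cos θ_2 = (85.9477−6²−4²)/(2·6·4) = 0.7072; θ_2 = -44.9889° (elbow-down)
β = atan2(-2.8287,8.8287) = -17.7655°; ψ = atan2(-2.8279,8.8290) = -17.7600°
θ_1 = β − ψ = -0.0055°
θ_3 = φ − θ_1 − θ_2 = -120.0056° (wrapped to (-180°,180°])

-0.005 -44.989 -120.006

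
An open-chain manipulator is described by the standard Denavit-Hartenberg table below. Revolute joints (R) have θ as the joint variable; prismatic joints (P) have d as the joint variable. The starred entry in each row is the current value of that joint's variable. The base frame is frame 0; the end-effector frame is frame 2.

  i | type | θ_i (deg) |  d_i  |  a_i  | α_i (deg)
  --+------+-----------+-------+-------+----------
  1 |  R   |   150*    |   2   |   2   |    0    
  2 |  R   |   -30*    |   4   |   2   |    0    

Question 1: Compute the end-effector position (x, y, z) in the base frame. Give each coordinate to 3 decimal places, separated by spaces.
-2.732 2.732 6.000

after link 1: o_1 = (-1.7321, 1.0000, 2.0000)
after link 2: o_2 = (-2.7321, 2.7321, 6.0000)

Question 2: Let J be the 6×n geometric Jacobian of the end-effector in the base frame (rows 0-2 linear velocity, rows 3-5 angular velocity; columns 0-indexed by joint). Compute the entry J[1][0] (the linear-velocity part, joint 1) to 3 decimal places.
axis z_0 = ẑ; lever o_n−o_0 = (-2.7321,2.7321,6.0000)
cross product → J_v[:, 0] = (-2.7321,-2.7321,0.0000)
J_ω[:, 0] = z_0
entry J[1][0] = -2.7321

-2.732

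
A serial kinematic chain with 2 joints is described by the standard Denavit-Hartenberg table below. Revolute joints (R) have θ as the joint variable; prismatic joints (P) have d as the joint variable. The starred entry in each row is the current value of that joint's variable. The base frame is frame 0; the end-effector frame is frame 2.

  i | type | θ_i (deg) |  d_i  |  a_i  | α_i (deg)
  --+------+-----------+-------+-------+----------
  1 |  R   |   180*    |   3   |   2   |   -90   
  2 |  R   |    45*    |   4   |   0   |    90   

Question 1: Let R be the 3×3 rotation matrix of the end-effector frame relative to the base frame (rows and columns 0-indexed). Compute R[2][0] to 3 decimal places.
-0.707

End-effector x-axis (col 0 of R) = (-0.7071,0.0000,-0.7071)
R[2][0] = -0.7071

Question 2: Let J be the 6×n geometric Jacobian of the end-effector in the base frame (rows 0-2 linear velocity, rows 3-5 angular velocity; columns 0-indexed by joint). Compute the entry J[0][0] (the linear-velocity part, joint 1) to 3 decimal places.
axis z_0 = ẑ; lever o_n−o_0 = (-2.0000,-4.0000,3.0000)
cross product → J_v[:, 0] = (4.0000,-2.0000,0.0000)
J_ω[:, 0] = z_0
entry J[0][0] = 4.0000

4.000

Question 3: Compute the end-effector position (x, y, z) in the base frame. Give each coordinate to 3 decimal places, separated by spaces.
-2.000 -4.000 3.000

after link 1: o_1 = (-2.0000, 0.0000, 3.0000)
after link 2: o_2 = (-2.0000, -4.0000, 3.0000)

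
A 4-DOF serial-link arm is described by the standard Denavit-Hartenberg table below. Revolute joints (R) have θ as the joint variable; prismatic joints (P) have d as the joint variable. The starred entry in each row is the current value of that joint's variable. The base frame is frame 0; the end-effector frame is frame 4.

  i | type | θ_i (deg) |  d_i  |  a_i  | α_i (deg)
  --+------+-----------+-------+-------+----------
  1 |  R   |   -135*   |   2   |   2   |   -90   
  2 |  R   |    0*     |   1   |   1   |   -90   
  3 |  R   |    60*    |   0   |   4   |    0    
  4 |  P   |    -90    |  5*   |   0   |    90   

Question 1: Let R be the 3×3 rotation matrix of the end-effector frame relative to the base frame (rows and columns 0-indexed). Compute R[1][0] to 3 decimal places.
End-effector x-axis (col 0 of R) = (-0.2588,-0.9659,0.0000)
R[1][0] = -0.9659

-0.966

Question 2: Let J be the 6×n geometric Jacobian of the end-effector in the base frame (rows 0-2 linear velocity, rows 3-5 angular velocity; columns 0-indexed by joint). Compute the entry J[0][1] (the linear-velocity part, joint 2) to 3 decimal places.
3.536

axis z_1 = (0.7071,-0.7071,0.0000); lever o_n−o_1 = (-3.8637,-0.3789,-5.0000)
cross product → J_v[:, 1] = (3.5355,3.5355,-3.0000)
J_ω[:, 1] = z_1
entry J[0][1] = 3.5355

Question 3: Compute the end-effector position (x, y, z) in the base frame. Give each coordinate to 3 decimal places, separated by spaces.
-5.278 -1.793 -3.000

after link 1: o_1 = (-1.4142, -1.4142, 2.0000)
after link 2: o_2 = (-1.4142, -2.8284, 2.0000)
after link 3: o_3 = (-5.2779, -1.7932, 2.0000)
after link 4: o_4 = (-5.2779, -1.7932, -3.0000)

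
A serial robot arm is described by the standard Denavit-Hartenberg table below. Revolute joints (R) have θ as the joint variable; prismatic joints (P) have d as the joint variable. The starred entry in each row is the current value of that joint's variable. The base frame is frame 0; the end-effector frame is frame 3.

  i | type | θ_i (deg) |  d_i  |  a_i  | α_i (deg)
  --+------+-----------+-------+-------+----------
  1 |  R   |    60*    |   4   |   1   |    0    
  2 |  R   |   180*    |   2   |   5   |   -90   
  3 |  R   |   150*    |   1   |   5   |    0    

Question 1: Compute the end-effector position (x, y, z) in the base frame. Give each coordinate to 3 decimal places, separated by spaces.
after link 1: o_1 = (0.5000, 0.8660, 4.0000)
after link 2: o_2 = (-2.0000, -3.4641, 6.0000)
after link 3: o_3 = (1.0311, -0.2141, 3.5000)

1.031 -0.214 3.500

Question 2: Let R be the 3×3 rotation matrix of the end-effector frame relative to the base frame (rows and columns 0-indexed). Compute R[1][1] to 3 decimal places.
0.433

End-effector y-axis (col 1 of R) = (0.2500,0.4330,0.8660)
R[1][1] = 0.4330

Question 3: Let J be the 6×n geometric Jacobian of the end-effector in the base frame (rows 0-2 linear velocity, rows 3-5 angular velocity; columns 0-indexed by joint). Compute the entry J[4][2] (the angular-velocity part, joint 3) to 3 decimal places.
axis z_2 = (0.8660,-0.5000,0.0000); lever o_n−o_2 = (3.0311,3.2500,-2.5000)
cross product → J_v[:, 2] = (1.2500,2.1651,4.3301)
J_ω[:, 2] = z_2
entry J[4][2] = -0.5000

-0.500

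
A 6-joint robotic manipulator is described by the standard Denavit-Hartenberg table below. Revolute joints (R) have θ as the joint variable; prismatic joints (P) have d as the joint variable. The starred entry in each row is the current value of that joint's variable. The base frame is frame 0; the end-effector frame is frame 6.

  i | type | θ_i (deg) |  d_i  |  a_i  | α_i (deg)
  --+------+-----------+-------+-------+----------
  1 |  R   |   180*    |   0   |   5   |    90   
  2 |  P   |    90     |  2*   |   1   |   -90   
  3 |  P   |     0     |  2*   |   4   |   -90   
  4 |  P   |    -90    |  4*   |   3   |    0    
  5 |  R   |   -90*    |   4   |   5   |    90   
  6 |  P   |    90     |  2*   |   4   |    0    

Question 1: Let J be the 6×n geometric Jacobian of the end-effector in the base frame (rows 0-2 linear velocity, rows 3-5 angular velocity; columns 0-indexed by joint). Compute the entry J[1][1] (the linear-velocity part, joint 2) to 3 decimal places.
1.000

prismatic axis z_1 = (0.0000,1.0000,0.0000)
J_v[:, 1] = z_1; J_ω[:, 1] = (0,0,0)
entry J[1][1] = 1.0000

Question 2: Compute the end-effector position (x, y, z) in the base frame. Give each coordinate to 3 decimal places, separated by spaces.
-2.000 -10.000 -0.000

after link 1: o_1 = (-5.0000, 0.0000, 0.0000)
after link 2: o_2 = (-5.0000, 2.0000, 1.0000)
after link 3: o_3 = (-3.0000, 2.0000, 5.0000)
after link 4: o_4 = (-0.0000, -2.0000, 5.0000)
after link 5: o_5 = (0.0000, -6.0000, -0.0000)
after link 6: o_6 = (-2.0000, -10.0000, -0.0000)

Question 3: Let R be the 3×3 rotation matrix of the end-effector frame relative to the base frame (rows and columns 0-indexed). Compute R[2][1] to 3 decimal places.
End-effector y-axis (col 1 of R) = (-0.0000,-0.0000,1.0000)
R[2][1] = 1.0000

1.000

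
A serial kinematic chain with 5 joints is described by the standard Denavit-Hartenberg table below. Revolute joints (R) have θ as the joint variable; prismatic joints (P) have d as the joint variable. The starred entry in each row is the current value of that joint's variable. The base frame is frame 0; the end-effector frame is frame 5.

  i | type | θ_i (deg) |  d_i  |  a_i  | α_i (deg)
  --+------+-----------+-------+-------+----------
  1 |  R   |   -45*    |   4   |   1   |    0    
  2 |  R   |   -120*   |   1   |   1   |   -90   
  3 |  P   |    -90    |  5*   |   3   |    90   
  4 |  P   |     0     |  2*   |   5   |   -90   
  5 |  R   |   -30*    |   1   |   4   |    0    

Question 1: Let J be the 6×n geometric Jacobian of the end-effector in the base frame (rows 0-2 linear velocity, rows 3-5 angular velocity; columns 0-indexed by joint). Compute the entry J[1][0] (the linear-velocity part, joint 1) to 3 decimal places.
axis z_0 = ẑ; lever o_n−o_0 = (5.1578,-5.7262,16.4641)
cross product → J_v[:, 0] = (5.7262,5.1578,-0.0000)
J_ω[:, 0] = z_0
entry J[1][0] = 5.1578

5.158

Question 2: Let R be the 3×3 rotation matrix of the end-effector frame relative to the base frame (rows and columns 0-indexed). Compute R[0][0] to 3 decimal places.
End-effector x-axis (col 0 of R) = (0.4830,0.1294,0.8660)
R[0][0] = 0.4830

0.483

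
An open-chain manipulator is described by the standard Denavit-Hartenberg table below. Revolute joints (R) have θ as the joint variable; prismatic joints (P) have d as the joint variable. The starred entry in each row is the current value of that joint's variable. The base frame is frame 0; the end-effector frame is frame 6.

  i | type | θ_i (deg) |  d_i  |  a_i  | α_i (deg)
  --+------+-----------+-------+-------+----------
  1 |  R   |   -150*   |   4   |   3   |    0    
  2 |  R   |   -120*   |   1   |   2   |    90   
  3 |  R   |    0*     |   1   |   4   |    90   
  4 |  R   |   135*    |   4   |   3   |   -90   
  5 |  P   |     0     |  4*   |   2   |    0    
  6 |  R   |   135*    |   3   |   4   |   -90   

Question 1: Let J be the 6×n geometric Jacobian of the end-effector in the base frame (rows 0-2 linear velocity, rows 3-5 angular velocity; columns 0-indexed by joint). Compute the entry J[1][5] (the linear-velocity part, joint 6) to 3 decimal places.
axis z_5 = (-0.7071,-0.7071,-0.0000); lever o_n−o_5 = (-4.1213,-0.1213,2.8284)
cross product → J_v[:, 5] = (-2.0000,2.0000,-2.8284)
J_ω[:, 5] = z_5
entry J[1][5] = 2.0000

2.000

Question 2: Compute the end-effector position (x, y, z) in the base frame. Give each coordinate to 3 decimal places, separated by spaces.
-5.012 -1.985 3.828

after link 1: o_1 = (-2.5981, -1.5000, 4.0000)
after link 2: o_2 = (-2.5981, 0.5000, 5.0000)
after link 3: o_3 = (-1.5981, 4.5000, 5.0000)
after link 4: o_4 = (0.5232, 2.3787, 1.0000)
after link 5: o_5 = (-0.8910, -1.8640, 1.0000)
after link 6: o_6 = (-5.0123, -1.9853, 3.8284)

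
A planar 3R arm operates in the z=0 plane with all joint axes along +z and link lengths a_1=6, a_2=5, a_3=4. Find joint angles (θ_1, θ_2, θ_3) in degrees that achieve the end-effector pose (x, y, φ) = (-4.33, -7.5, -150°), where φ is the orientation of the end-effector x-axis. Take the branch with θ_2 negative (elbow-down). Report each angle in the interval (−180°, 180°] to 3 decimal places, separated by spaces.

-47.895 -120.000 17.895

wrist centre = target − a_3·(cos φ, sin φ) = (-0.8659, -5.5000)
cos θ_2 = (30.9998−6²−5²)/(2·6·5) = -0.5000; θ_2 = -120.0002° (elbow-down)
β = atan2(-5.5000,-0.8659) = -98.9470°; ψ = atan2(-4.3301,3.5000) = -51.0518°
θ_1 = β − ψ = -47.8952°
θ_3 = φ − θ_1 − θ_2 = 17.8954° (wrapped to (-180°,180°])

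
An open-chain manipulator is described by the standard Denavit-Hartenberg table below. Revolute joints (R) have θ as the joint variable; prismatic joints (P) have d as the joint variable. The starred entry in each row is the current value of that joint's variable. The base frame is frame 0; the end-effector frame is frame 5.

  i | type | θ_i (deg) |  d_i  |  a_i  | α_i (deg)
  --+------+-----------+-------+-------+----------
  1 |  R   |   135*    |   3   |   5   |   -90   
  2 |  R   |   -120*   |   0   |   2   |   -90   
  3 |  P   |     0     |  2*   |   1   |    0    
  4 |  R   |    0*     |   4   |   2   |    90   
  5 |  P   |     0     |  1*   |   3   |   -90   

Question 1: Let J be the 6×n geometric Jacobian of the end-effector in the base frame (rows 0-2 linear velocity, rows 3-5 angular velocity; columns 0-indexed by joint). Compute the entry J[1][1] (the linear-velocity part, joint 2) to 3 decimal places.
7.020

axis z_1 = (-0.7071,-0.7071,0.0000); lever o_n−o_1 = (-1.5529,0.1387,9.9282)
cross product → J_v[:, 1] = (-7.0203,7.0203,-1.1962)
J_ω[:, 1] = z_1
entry J[1][1] = 7.0203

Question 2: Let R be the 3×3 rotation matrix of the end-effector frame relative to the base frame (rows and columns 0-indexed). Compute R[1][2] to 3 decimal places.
End-effector z-axis (col 2 of R) = (-0.6124,0.6124,0.5000)
R[1][2] = 0.6124

0.612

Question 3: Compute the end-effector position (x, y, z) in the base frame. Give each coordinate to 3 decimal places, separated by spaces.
-5.088 3.674 12.928

after link 1: o_1 = (-3.5355, 3.5355, 3.0000)
after link 2: o_2 = (-2.8284, 2.8284, 4.7321)
after link 3: o_3 = (-3.6996, 3.6996, 6.5981)
after link 4: o_4 = (-5.4420, 5.4420, 10.3301)
after link 5: o_5 = (-5.0884, 3.6742, 12.9282)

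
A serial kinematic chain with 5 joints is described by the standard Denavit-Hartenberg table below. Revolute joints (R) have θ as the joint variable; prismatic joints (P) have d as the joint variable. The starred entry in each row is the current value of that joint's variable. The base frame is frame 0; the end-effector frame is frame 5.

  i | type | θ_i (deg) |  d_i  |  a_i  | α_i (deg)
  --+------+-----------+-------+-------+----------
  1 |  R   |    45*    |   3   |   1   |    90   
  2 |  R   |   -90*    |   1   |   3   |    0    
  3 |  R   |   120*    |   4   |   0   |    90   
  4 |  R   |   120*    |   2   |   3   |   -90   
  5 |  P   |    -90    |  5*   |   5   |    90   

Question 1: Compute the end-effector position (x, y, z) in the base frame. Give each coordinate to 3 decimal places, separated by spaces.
3.217 -3.993 -8.977

after link 1: o_1 = (0.7071, 0.7071, 3.0000)
after link 2: o_2 = (1.4142, -0.0000, 0.0000)
after link 3: o_3 = (4.2426, -2.8284, 0.0000)
after link 4: o_4 = (5.8683, -4.8770, -2.4821)
after link 5: o_5 = (3.2167, -3.9931, -8.9772)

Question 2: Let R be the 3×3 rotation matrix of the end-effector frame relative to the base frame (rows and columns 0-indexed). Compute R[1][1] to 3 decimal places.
End-effector y-axis (col 1 of R) = (-0.8839,-0.1768,-0.4330)
R[1][1] = -0.1768

-0.177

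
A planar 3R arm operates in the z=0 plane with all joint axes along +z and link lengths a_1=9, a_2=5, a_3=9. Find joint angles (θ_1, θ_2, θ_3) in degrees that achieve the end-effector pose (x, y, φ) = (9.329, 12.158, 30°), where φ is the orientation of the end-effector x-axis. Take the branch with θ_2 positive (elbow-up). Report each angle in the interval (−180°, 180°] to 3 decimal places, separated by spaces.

44.997 120.000 -134.996

wrist centre = target − a_3·(cos φ, sin φ) = (1.5348, 7.6580)
cos θ_2 = (61.0005−9²−5²)/(2·9·5) = -0.5000; θ_2 = 119.9996° (elbow-up)
β = atan2(7.6580,1.5348) = 78.6673°; ψ = atan2(4.3301,6.5000) = 33.6705°
θ_1 = β − ψ = 44.9968°
θ_3 = φ − θ_1 − θ_2 = -134.9964° (wrapped to (-180°,180°])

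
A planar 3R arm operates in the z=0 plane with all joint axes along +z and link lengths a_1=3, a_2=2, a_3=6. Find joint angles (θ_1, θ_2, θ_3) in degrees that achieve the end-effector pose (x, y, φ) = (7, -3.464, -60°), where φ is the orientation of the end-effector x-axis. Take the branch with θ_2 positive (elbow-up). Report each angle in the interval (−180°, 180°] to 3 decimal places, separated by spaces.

0.002 59.998 -120.000

wrist centre = target − a_3·(cos φ, sin φ) = (4.0000, 1.7322)
cos θ_2 = (19.0004−3²−2²)/(2·3·2) = 0.5000; θ_2 = 59.9981° (elbow-up)
β = atan2(1.7322,4.0000) = 23.4145°; ψ = atan2(1.7320,4.0001) = 23.4125°
θ_1 = β − ψ = 0.0019°
θ_3 = φ − θ_1 − θ_2 = -120.0000° (wrapped to (-180°,180°])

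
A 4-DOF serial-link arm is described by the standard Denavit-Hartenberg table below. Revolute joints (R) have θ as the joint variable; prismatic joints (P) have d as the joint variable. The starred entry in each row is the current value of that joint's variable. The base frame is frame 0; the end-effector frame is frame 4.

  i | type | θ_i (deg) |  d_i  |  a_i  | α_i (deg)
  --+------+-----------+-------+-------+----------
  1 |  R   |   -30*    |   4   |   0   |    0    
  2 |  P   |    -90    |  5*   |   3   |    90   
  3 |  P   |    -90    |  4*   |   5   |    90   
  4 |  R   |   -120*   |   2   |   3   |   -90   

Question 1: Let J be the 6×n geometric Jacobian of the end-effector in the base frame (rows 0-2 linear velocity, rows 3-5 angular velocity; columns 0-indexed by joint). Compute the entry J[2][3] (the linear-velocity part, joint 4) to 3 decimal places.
-2.598

axis z_3 = (0.5000,0.8660,-0.0000); lever o_n−o_3 = (3.2500,0.4330,1.5000)
cross product → J_v[:, 3] = (1.2990,-0.7500,-2.5981)
J_ω[:, 3] = z_3
entry J[2][3] = -2.5981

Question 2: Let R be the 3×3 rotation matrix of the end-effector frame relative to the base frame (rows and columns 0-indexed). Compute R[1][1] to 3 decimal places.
-0.866

End-effector y-axis (col 1 of R) = (-0.5000,-0.8660,0.0000)
R[1][1] = -0.8660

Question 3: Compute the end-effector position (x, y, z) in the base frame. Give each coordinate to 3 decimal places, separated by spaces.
-1.714 -0.165 5.500

after link 1: o_1 = (0.0000, 0.0000, 4.0000)
after link 2: o_2 = (-1.5000, -2.5981, 9.0000)
after link 3: o_3 = (-4.9641, -0.5981, 4.0000)
after link 4: o_4 = (-1.7141, -0.1651, 5.5000)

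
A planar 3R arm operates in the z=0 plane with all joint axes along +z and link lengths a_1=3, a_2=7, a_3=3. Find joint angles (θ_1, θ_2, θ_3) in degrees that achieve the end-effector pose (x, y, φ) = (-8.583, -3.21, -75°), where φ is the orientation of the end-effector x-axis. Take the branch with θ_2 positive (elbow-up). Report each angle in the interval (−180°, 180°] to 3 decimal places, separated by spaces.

150.001 45.003 89.996

wrist centre = target − a_3·(cos φ, sin φ) = (-9.3595, -0.3122)
cos θ_2 = (87.6969−3²−7²)/(2·3·7) = 0.7071; θ_2 = 45.0030° (elbow-up)
β = atan2(-0.3122,-9.3595) = -178.0894°; ψ = atan2(4.9500,7.9495) = 31.9098°
θ_1 = β − ψ = -209.9992°
θ_3 = φ − θ_1 − θ_2 = 89.9962° (wrapped to (-180°,180°])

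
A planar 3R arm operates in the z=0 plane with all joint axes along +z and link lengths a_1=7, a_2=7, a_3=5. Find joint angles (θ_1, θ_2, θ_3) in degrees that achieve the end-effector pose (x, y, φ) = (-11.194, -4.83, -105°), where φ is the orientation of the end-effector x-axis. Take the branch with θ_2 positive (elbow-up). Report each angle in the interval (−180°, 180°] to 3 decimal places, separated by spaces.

wrist centre = target − a_3·(cos φ, sin φ) = (-9.8999, -0.0004)
cos θ_2 = (98.0081−7²−7²)/(2·7·7) = 0.0001; θ_2 = 89.9953° (elbow-up)
β = atan2(-0.0004,-9.8999) = -179.9979°; ψ = atan2(7.0000,7.0006) = 44.9976°
θ_1 = β − ψ = -224.9955°
θ_3 = φ − θ_1 − θ_2 = 30.0002° (wrapped to (-180°,180°])

135.005 89.995 30.000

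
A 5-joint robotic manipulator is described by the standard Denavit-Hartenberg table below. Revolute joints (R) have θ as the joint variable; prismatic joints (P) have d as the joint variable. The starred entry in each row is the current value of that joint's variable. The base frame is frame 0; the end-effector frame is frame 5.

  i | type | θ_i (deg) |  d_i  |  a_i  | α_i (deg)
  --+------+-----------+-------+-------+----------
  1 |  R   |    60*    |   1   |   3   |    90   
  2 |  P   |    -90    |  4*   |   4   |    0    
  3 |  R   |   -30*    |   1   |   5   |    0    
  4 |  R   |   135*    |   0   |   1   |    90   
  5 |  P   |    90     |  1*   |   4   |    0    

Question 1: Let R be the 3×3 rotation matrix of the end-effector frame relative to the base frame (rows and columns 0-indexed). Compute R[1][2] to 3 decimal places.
0.224

End-effector z-axis (col 2 of R) = (0.1294,0.2241,-0.9659)
R[1][2] = 0.2241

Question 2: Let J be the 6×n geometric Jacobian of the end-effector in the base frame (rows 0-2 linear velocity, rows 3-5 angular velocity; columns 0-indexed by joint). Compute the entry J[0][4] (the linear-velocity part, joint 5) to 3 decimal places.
prismatic axis z_4 = (0.1294,0.2241,-0.9659)
J_v[:, 4] = z_4; J_ω[:, 4] = (0,0,0)
entry J[0][4] = 0.1294

0.129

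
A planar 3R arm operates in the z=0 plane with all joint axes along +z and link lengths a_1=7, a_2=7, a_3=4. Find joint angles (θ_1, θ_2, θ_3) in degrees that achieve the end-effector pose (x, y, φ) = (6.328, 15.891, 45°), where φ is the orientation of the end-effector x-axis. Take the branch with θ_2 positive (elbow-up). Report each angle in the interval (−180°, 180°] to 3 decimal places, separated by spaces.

wrist centre = target − a_3·(cos φ, sin φ) = (3.4996, 13.0626)
cos θ_2 = (182.8778−7²−7²)/(2·7·7) = 0.8661; θ_2 = 29.9914° (elbow-up)
β = atan2(13.0626,3.4996) = 75.0022°; ψ = atan2(3.4991,13.0627) = 14.9957°
θ_1 = β − ψ = 60.0065°
θ_3 = φ − θ_1 − θ_2 = -44.9979° (wrapped to (-180°,180°])

60.006 29.991 -44.998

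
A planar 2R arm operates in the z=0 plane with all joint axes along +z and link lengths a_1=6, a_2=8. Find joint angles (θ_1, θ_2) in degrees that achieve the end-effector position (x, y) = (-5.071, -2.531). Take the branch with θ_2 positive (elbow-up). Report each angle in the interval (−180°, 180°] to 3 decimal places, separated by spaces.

cos θ_2 = (32.1210−6²−8²)/(2·6·8) = -0.7071; θ_2 = 134.9973° (elbow-up)
β = atan2(-2.5310,-5.0710) = -153.4756°; ψ = atan2(5.6571,0.3434) = 86.5261°
θ_1 = β − ψ = -240.0018°

119.998 134.997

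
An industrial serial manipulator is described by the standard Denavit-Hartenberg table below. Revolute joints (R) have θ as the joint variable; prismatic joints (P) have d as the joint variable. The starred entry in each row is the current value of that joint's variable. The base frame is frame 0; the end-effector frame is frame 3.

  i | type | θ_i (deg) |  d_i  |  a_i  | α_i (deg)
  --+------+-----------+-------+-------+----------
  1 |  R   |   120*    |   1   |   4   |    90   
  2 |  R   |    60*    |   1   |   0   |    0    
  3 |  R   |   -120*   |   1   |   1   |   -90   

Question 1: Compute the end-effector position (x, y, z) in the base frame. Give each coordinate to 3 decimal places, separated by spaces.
after link 1: o_1 = (-2.0000, 3.4641, 1.0000)
after link 2: o_2 = (-1.1340, 3.9641, 1.0000)
after link 3: o_3 = (-0.5179, 4.8971, 0.1340)

-0.518 4.897 0.134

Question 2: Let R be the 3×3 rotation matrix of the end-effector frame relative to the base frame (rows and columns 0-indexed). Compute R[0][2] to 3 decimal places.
End-effector z-axis (col 2 of R) = (-0.4330,0.7500,0.5000)
R[0][2] = -0.4330

-0.433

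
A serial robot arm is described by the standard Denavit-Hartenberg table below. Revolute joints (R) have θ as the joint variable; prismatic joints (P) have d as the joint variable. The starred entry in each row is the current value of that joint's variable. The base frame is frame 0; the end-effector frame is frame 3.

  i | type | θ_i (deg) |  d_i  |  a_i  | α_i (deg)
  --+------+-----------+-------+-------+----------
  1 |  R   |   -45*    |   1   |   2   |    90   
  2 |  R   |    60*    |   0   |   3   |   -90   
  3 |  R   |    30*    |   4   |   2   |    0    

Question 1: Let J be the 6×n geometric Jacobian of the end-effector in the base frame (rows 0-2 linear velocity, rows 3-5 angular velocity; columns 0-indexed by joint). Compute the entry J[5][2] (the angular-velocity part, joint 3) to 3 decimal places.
axis z_2 = (-0.6124,0.6124,0.5000); lever o_n−o_2 = (-1.1300,2.5442,3.5000)
cross product → J_v[:, 2] = (0.8712,1.5783,-0.8660)
J_ω[:, 2] = z_2
entry J[5][2] = 0.5000

0.500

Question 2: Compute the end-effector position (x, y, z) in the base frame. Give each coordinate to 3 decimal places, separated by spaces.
after link 1: o_1 = (1.4142, -1.4142, 1.0000)
after link 2: o_2 = (2.4749, -2.4749, 3.5981)
after link 3: o_3 = (1.3449, 0.0694, 7.0981)

1.345 0.069 7.098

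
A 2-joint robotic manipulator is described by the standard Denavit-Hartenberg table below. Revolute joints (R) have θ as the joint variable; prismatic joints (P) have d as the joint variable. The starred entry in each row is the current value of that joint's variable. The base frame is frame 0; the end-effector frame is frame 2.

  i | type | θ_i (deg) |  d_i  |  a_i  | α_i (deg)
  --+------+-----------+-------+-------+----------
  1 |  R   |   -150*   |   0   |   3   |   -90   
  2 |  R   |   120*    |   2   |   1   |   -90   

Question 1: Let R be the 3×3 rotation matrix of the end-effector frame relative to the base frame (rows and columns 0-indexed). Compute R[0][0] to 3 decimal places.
0.433

End-effector x-axis (col 0 of R) = (0.4330,0.2500,-0.8660)
R[0][0] = 0.4330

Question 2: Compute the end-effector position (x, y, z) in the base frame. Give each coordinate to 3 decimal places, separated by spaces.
after link 1: o_1 = (-2.5981, -1.5000, 0.0000)
after link 2: o_2 = (-1.1651, -2.9821, -0.8660)

-1.165 -2.982 -0.866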